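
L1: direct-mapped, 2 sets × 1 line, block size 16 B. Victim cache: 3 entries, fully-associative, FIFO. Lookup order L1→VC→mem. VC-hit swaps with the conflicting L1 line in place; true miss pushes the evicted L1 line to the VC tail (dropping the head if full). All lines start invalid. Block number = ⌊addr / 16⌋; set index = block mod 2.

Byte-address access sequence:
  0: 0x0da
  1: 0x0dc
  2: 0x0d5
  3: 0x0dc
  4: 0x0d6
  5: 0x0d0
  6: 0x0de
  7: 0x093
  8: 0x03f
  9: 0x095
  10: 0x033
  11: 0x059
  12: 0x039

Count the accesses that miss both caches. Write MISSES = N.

#0 0xda→b13/s1 MISS; vc=[]
#1 0xdc→b13/s1 L1-HIT; vc=[]
#2 0xd5→b13/s1 L1-HIT; vc=[]
#3 0xdc→b13/s1 L1-HIT; vc=[]
#4 0xd6→b13/s1 L1-HIT; vc=[]
#5 0xd0→b13/s1 L1-HIT; vc=[]
#6 0xde→b13/s1 L1-HIT; vc=[]
#7 0x93→b9/s1 MISS; vc=[13]
#8 0x3f→b3/s1 MISS; vc=[13,9]
#9 0x95→b9/s1 VC-HIT; vc=[13,3]
#10 0x33→b3/s1 VC-HIT; vc=[13,9]
#11 0x59→b5/s1 MISS; vc=[13,9,3]
#12 0x39→b3/s1 VC-HIT; vc=[13,9,5]

MISSES = 4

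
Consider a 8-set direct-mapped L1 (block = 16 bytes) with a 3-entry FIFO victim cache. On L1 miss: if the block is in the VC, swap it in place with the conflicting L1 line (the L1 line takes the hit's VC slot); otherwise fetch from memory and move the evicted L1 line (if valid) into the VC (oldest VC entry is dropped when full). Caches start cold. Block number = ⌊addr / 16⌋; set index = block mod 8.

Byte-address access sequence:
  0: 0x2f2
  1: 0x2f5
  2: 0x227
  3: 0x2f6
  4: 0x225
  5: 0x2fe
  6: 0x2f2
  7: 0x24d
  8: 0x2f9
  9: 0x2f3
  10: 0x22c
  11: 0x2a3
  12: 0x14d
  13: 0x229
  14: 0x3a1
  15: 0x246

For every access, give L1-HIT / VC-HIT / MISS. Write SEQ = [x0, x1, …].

0: 0x2f2 (blk 47, set 7) → MISS  vc=[]
1: 0x2f5 (blk 47, set 7) → L1-HIT  vc=[]
2: 0x227 (blk 34, set 2) → MISS  vc=[]
3: 0x2f6 (blk 47, set 7) → L1-HIT  vc=[]
4: 0x225 (blk 34, set 2) → L1-HIT  vc=[]
5: 0x2fe (blk 47, set 7) → L1-HIT  vc=[]
6: 0x2f2 (blk 47, set 7) → L1-HIT  vc=[]
7: 0x24d (blk 36, set 4) → MISS  vc=[]
8: 0x2f9 (blk 47, set 7) → L1-HIT  vc=[]
9: 0x2f3 (blk 47, set 7) → L1-HIT  vc=[]
10: 0x22c (blk 34, set 2) → L1-HIT  vc=[]
11: 0x2a3 (blk 42, set 2) → MISS  vc=[34]
12: 0x14d (blk 20, set 4) → MISS  vc=[34, 36]
13: 0x229 (blk 34, set 2) → VC-HIT  vc=[42, 36]
14: 0x3a1 (blk 58, set 2) → MISS  vc=[42, 36, 34]
15: 0x246 (blk 36, set 4) → VC-HIT  vc=[42, 20, 34]

SEQ = [MISS, L1-HIT, MISS, L1-HIT, L1-HIT, L1-HIT, L1-HIT, MISS, L1-HIT, L1-HIT, L1-HIT, MISS, MISS, VC-HIT, MISS, VC-HIT]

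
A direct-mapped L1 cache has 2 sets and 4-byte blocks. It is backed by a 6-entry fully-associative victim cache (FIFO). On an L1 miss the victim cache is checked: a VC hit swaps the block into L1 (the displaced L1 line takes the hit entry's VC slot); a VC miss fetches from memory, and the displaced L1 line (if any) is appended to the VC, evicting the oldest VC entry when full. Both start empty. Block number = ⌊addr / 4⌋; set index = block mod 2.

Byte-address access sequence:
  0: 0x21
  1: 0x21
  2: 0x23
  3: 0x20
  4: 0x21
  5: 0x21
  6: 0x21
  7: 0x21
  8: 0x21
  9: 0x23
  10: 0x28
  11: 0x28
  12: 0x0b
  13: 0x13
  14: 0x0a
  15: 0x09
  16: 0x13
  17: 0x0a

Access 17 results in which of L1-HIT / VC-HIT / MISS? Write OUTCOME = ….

OUTCOME = VC-HIT

#0 0x21→b8/s0 MISS; vc=[]
#1 0x21→b8/s0 L1-HIT; vc=[]
#2 0x23→b8/s0 L1-HIT; vc=[]
#3 0x20→b8/s0 L1-HIT; vc=[]
#4 0x21→b8/s0 L1-HIT; vc=[]
#5 0x21→b8/s0 L1-HIT; vc=[]
#6 0x21→b8/s0 L1-HIT; vc=[]
#7 0x21→b8/s0 L1-HIT; vc=[]
#8 0x21→b8/s0 L1-HIT; vc=[]
#9 0x23→b8/s0 L1-HIT; vc=[]
#10 0x28→b10/s0 MISS; vc=[8]
#11 0x28→b10/s0 L1-HIT; vc=[8]
#12 0xb→b2/s0 MISS; vc=[8,10]
#13 0x13→b4/s0 MISS; vc=[8,10,2]
#14 0xa→b2/s0 VC-HIT; vc=[8,10,4]
#15 0x9→b2/s0 L1-HIT; vc=[8,10,4]
#16 0x13→b4/s0 VC-HIT; vc=[8,10,2]
#17 0xa→b2/s0 VC-HIT; vc=[8,10,4]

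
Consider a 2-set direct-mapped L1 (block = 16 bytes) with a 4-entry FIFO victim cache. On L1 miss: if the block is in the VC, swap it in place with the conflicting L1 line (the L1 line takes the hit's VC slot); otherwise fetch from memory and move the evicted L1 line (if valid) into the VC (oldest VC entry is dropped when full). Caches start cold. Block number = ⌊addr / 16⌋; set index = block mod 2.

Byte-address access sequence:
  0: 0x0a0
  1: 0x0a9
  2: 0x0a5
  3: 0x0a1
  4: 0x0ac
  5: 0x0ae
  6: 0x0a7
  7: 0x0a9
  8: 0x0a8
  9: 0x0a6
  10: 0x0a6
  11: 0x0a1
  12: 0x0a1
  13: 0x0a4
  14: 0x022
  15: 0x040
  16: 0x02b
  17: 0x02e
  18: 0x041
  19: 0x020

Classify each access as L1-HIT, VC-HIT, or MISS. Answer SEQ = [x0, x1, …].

SEQ = [MISS, L1-HIT, L1-HIT, L1-HIT, L1-HIT, L1-HIT, L1-HIT, L1-HIT, L1-HIT, L1-HIT, L1-HIT, L1-HIT, L1-HIT, L1-HIT, MISS, MISS, VC-HIT, L1-HIT, VC-HIT, VC-HIT]

0: 0xa0 (blk 10, set 0) → MISS  vc=[]
1: 0xa9 (blk 10, set 0) → L1-HIT  vc=[]
2: 0xa5 (blk 10, set 0) → L1-HIT  vc=[]
3: 0xa1 (blk 10, set 0) → L1-HIT  vc=[]
4: 0xac (blk 10, set 0) → L1-HIT  vc=[]
5: 0xae (blk 10, set 0) → L1-HIT  vc=[]
6: 0xa7 (blk 10, set 0) → L1-HIT  vc=[]
7: 0xa9 (blk 10, set 0) → L1-HIT  vc=[]
8: 0xa8 (blk 10, set 0) → L1-HIT  vc=[]
9: 0xa6 (blk 10, set 0) → L1-HIT  vc=[]
10: 0xa6 (blk 10, set 0) → L1-HIT  vc=[]
11: 0xa1 (blk 10, set 0) → L1-HIT  vc=[]
12: 0xa1 (blk 10, set 0) → L1-HIT  vc=[]
13: 0xa4 (blk 10, set 0) → L1-HIT  vc=[]
14: 0x22 (blk 2, set 0) → MISS  vc=[10]
15: 0x40 (blk 4, set 0) → MISS  vc=[10, 2]
16: 0x2b (blk 2, set 0) → VC-HIT  vc=[10, 4]
17: 0x2e (blk 2, set 0) → L1-HIT  vc=[10, 4]
18: 0x41 (blk 4, set 0) → VC-HIT  vc=[10, 2]
19: 0x20 (blk 2, set 0) → VC-HIT  vc=[10, 4]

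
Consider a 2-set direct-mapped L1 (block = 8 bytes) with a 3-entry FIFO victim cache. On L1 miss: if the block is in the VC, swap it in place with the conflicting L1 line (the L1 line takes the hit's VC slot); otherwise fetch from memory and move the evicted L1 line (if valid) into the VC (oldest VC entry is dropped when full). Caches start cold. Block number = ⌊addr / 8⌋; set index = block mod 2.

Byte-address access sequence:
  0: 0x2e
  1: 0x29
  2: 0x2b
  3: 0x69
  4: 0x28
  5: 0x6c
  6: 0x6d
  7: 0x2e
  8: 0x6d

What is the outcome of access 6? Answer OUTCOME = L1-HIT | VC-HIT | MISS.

OUTCOME = L1-HIT

#0 0x2e→b5/s1 MISS; vc=[]
#1 0x29→b5/s1 L1-HIT; vc=[]
#2 0x2b→b5/s1 L1-HIT; vc=[]
#3 0x69→b13/s1 MISS; vc=[5]
#4 0x28→b5/s1 VC-HIT; vc=[13]
#5 0x6c→b13/s1 VC-HIT; vc=[5]
#6 0x6d→b13/s1 L1-HIT; vc=[5]
#7 0x2e→b5/s1 VC-HIT; vc=[13]
#8 0x6d→b13/s1 VC-HIT; vc=[5]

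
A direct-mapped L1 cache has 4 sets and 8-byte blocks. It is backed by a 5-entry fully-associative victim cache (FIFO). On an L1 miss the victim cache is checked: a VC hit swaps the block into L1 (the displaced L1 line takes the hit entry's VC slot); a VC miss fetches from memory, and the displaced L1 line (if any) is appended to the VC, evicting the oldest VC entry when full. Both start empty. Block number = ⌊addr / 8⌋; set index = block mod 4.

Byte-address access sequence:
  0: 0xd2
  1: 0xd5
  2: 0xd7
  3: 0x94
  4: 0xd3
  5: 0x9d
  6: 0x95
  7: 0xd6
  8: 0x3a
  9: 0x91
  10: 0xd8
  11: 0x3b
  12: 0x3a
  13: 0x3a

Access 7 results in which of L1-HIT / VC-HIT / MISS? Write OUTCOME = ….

OUTCOME = VC-HIT

#0 0xd2→b26/s2 MISS; vc=[]
#1 0xd5→b26/s2 L1-HIT; vc=[]
#2 0xd7→b26/s2 L1-HIT; vc=[]
#3 0x94→b18/s2 MISS; vc=[26]
#4 0xd3→b26/s2 VC-HIT; vc=[18]
#5 0x9d→b19/s3 MISS; vc=[18]
#6 0x95→b18/s2 VC-HIT; vc=[26]
#7 0xd6→b26/s2 VC-HIT; vc=[18]
#8 0x3a→b7/s3 MISS; vc=[18,19]
#9 0x91→b18/s2 VC-HIT; vc=[26,19]
#10 0xd8→b27/s3 MISS; vc=[26,19,7]
#11 0x3b→b7/s3 VC-HIT; vc=[26,19,27]
#12 0x3a→b7/s3 L1-HIT; vc=[26,19,27]
#13 0x3a→b7/s3 L1-HIT; vc=[26,19,27]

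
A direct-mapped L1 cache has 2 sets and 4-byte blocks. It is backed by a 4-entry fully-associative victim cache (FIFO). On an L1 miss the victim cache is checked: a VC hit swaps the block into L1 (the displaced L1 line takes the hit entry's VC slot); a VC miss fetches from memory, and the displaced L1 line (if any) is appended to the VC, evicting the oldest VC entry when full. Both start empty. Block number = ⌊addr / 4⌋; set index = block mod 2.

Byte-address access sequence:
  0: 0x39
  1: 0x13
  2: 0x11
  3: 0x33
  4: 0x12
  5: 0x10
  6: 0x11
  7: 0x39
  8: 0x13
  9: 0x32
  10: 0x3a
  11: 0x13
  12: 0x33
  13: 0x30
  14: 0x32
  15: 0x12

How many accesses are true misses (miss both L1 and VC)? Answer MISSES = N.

  [0] addr=0x39 blk=14 s=0: MISS | VC []
  [1] addr=0x13 blk=4 s=0: MISS | VC [14]
  [2] addr=0x11 blk=4 s=0: L1-HIT | VC [14]
  [3] addr=0x33 blk=12 s=0: MISS | VC [14, 4]
  [4] addr=0x12 blk=4 s=0: VC-HIT | VC [14, 12]
  [5] addr=0x10 blk=4 s=0: L1-HIT | VC [14, 12]
  [6] addr=0x11 blk=4 s=0: L1-HIT | VC [14, 12]
  [7] addr=0x39 blk=14 s=0: VC-HIT | VC [4, 12]
  [8] addr=0x13 blk=4 s=0: VC-HIT | VC [14, 12]
  [9] addr=0x32 blk=12 s=0: VC-HIT | VC [14, 4]
  [10] addr=0x3a blk=14 s=0: VC-HIT | VC [12, 4]
  [11] addr=0x13 blk=4 s=0: VC-HIT | VC [12, 14]
  [12] addr=0x33 blk=12 s=0: VC-HIT | VC [4, 14]
  [13] addr=0x30 blk=12 s=0: L1-HIT | VC [4, 14]
  [14] addr=0x32 blk=12 s=0: L1-HIT | VC [4, 14]
  [15] addr=0x12 blk=4 s=0: VC-HIT | VC [12, 14]

MISSES = 3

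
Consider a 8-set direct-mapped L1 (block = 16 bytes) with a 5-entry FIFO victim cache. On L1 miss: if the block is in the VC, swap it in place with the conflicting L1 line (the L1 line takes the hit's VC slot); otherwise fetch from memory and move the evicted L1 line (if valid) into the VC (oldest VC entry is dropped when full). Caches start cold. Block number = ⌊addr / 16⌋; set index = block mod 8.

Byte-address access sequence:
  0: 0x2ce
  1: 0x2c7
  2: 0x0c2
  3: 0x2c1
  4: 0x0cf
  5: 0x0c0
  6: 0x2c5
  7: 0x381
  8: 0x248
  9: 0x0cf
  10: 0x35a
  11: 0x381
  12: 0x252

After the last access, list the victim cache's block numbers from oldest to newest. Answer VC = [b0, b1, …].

VC = [36, 44, 53]

  [0] addr=0x2ce blk=44 s=4: MISS | VC []
  [1] addr=0x2c7 blk=44 s=4: L1-HIT | VC []
  [2] addr=0xc2 blk=12 s=4: MISS | VC [44]
  [3] addr=0x2c1 blk=44 s=4: VC-HIT | VC [12]
  [4] addr=0xcf blk=12 s=4: VC-HIT | VC [44]
  [5] addr=0xc0 blk=12 s=4: L1-HIT | VC [44]
  [6] addr=0x2c5 blk=44 s=4: VC-HIT | VC [12]
  [7] addr=0x381 blk=56 s=0: MISS | VC [12]
  [8] addr=0x248 blk=36 s=4: MISS | VC [12, 44]
  [9] addr=0xcf blk=12 s=4: VC-HIT | VC [36, 44]
  [10] addr=0x35a blk=53 s=5: MISS | VC [36, 44]
  [11] addr=0x381 blk=56 s=0: L1-HIT | VC [36, 44]
  [12] addr=0x252 blk=37 s=5: MISS | VC [36, 44, 53]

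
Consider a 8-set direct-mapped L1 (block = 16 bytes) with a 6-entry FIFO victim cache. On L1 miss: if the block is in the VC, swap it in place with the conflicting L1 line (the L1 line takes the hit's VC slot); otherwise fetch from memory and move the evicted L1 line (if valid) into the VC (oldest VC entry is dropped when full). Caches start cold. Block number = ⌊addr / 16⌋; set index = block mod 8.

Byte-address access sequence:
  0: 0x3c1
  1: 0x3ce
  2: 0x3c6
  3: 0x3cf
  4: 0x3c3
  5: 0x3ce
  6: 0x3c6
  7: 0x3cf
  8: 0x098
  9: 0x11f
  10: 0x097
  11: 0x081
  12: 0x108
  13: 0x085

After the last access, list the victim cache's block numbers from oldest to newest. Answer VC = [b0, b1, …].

#0 0x3c1→b60/s4 MISS; vc=[]
#1 0x3ce→b60/s4 L1-HIT; vc=[]
#2 0x3c6→b60/s4 L1-HIT; vc=[]
#3 0x3cf→b60/s4 L1-HIT; vc=[]
#4 0x3c3→b60/s4 L1-HIT; vc=[]
#5 0x3ce→b60/s4 L1-HIT; vc=[]
#6 0x3c6→b60/s4 L1-HIT; vc=[]
#7 0x3cf→b60/s4 L1-HIT; vc=[]
#8 0x98→b9/s1 MISS; vc=[]
#9 0x11f→b17/s1 MISS; vc=[9]
#10 0x97→b9/s1 VC-HIT; vc=[17]
#11 0x81→b8/s0 MISS; vc=[17]
#12 0x108→b16/s0 MISS; vc=[17,8]
#13 0x85→b8/s0 VC-HIT; vc=[17,16]

VC = [17, 16]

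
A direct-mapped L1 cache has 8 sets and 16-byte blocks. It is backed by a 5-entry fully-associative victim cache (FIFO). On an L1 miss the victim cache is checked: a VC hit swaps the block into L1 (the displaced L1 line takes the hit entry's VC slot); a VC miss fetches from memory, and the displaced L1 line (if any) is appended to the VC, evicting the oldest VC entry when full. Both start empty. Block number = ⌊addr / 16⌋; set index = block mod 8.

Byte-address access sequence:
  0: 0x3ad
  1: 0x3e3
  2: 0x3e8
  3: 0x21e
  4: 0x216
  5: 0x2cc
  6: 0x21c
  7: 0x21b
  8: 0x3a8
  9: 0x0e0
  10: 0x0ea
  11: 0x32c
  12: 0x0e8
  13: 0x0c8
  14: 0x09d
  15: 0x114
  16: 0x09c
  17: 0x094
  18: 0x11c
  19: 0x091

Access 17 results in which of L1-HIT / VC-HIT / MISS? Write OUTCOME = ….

  [0] addr=0x3ad blk=58 s=2: MISS | VC []
  [1] addr=0x3e3 blk=62 s=6: MISS | VC []
  [2] addr=0x3e8 blk=62 s=6: L1-HIT | VC []
  [3] addr=0x21e blk=33 s=1: MISS | VC []
  [4] addr=0x216 blk=33 s=1: L1-HIT | VC []
  [5] addr=0x2cc blk=44 s=4: MISS | VC []
  [6] addr=0x21c blk=33 s=1: L1-HIT | VC []
  [7] addr=0x21b blk=33 s=1: L1-HIT | VC []
  [8] addr=0x3a8 blk=58 s=2: L1-HIT | VC []
  [9] addr=0xe0 blk=14 s=6: MISS | VC [62]
  [10] addr=0xea blk=14 s=6: L1-HIT | VC [62]
  [11] addr=0x32c blk=50 s=2: MISS | VC [62, 58]
  [12] addr=0xe8 blk=14 s=6: L1-HIT | VC [62, 58]
  [13] addr=0xc8 blk=12 s=4: MISS | VC [62, 58, 44]
  [14] addr=0x9d blk=9 s=1: MISS | VC [62, 58, 44, 33]
  [15] addr=0x114 blk=17 s=1: MISS | VC [62, 58, 44, 33, 9]
  [16] addr=0x9c blk=9 s=1: VC-HIT | VC [62, 58, 44, 33, 17]
  [17] addr=0x94 blk=9 s=1: L1-HIT | VC [62, 58, 44, 33, 17]
  [18] addr=0x11c blk=17 s=1: VC-HIT | VC [62, 58, 44, 33, 9]
  [19] addr=0x91 blk=9 s=1: VC-HIT | VC [62, 58, 44, 33, 17]

OUTCOME = L1-HIT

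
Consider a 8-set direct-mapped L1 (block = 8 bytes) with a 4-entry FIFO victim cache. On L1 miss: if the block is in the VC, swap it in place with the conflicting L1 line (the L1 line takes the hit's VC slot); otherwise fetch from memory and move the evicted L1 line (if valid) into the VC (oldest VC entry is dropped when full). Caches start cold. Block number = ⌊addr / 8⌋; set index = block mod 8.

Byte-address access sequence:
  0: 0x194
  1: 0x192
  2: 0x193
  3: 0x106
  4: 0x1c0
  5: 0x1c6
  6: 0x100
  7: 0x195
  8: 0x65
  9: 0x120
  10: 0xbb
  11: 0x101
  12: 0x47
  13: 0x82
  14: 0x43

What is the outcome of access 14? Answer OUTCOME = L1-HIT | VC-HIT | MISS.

#0 0x194→b50/s2 MISS; vc=[]
#1 0x192→b50/s2 L1-HIT; vc=[]
#2 0x193→b50/s2 L1-HIT; vc=[]
#3 0x106→b32/s0 MISS; vc=[]
#4 0x1c0→b56/s0 MISS; vc=[32]
#5 0x1c6→b56/s0 L1-HIT; vc=[32]
#6 0x100→b32/s0 VC-HIT; vc=[56]
#7 0x195→b50/s2 L1-HIT; vc=[56]
#8 0x65→b12/s4 MISS; vc=[56]
#9 0x120→b36/s4 MISS; vc=[56,12]
#10 0xbb→b23/s7 MISS; vc=[56,12]
#11 0x101→b32/s0 L1-HIT; vc=[56,12]
#12 0x47→b8/s0 MISS; vc=[56,12,32]
#13 0x82→b16/s0 MISS; vc=[56,12,32,8]
#14 0x43→b8/s0 VC-HIT; vc=[56,12,32,16]

OUTCOME = VC-HIT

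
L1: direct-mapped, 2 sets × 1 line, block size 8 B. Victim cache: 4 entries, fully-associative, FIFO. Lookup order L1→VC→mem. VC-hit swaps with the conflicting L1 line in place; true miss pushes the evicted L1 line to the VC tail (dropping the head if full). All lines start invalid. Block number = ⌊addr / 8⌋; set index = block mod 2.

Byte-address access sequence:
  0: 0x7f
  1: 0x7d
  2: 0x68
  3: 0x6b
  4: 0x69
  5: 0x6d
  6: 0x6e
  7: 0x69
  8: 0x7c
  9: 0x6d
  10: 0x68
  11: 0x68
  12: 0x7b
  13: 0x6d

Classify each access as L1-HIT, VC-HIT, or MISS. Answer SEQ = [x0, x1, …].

  [0] addr=0x7f blk=15 s=1: MISS | VC []
  [1] addr=0x7d blk=15 s=1: L1-HIT | VC []
  [2] addr=0x68 blk=13 s=1: MISS | VC [15]
  [3] addr=0x6b blk=13 s=1: L1-HIT | VC [15]
  [4] addr=0x69 blk=13 s=1: L1-HIT | VC [15]
  [5] addr=0x6d blk=13 s=1: L1-HIT | VC [15]
  [6] addr=0x6e blk=13 s=1: L1-HIT | VC [15]
  [7] addr=0x69 blk=13 s=1: L1-HIT | VC [15]
  [8] addr=0x7c blk=15 s=1: VC-HIT | VC [13]
  [9] addr=0x6d blk=13 s=1: VC-HIT | VC [15]
  [10] addr=0x68 blk=13 s=1: L1-HIT | VC [15]
  [11] addr=0x68 blk=13 s=1: L1-HIT | VC [15]
  [12] addr=0x7b blk=15 s=1: VC-HIT | VC [13]
  [13] addr=0x6d blk=13 s=1: VC-HIT | VC [15]

SEQ = [MISS, L1-HIT, MISS, L1-HIT, L1-HIT, L1-HIT, L1-HIT, L1-HIT, VC-HIT, VC-HIT, L1-HIT, L1-HIT, VC-HIT, VC-HIT]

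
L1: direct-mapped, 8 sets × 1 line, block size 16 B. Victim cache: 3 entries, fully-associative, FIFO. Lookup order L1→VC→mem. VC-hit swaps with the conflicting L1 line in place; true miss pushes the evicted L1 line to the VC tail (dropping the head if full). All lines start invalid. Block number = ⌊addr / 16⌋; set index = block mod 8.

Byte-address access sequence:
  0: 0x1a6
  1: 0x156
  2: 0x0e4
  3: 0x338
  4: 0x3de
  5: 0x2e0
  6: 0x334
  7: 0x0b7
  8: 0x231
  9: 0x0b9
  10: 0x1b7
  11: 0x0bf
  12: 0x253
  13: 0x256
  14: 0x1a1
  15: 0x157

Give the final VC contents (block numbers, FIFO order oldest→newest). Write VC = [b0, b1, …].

VC = [27, 61, 37]

0: 0x1a6 (blk 26, set 2) → MISS  vc=[]
1: 0x156 (blk 21, set 5) → MISS  vc=[]
2: 0xe4 (blk 14, set 6) → MISS  vc=[]
3: 0x338 (blk 51, set 3) → MISS  vc=[]
4: 0x3de (blk 61, set 5) → MISS  vc=[21]
5: 0x2e0 (blk 46, set 6) → MISS  vc=[21, 14]
6: 0x334 (blk 51, set 3) → L1-HIT  vc=[21, 14]
7: 0xb7 (blk 11, set 3) → MISS  vc=[21, 14, 51]
8: 0x231 (blk 35, set 3) → MISS  vc=[14, 51, 11]
9: 0xb9 (blk 11, set 3) → VC-HIT  vc=[14, 51, 35]
10: 0x1b7 (blk 27, set 3) → MISS  vc=[51, 35, 11]
11: 0xbf (blk 11, set 3) → VC-HIT  vc=[51, 35, 27]
12: 0x253 (blk 37, set 5) → MISS  vc=[35, 27, 61]
13: 0x256 (blk 37, set 5) → L1-HIT  vc=[35, 27, 61]
14: 0x1a1 (blk 26, set 2) → L1-HIT  vc=[35, 27, 61]
15: 0x157 (blk 21, set 5) → MISS  vc=[27, 61, 37]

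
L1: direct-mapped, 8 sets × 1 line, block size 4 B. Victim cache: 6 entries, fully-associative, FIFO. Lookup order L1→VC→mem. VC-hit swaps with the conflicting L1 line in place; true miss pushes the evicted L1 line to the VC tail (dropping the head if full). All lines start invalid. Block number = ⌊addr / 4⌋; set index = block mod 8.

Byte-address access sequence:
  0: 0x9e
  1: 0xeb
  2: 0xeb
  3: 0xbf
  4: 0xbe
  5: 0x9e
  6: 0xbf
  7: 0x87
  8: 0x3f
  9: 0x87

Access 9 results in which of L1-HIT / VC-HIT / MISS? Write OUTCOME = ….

0: 0x9e (blk 39, set 7) → MISS  vc=[]
1: 0xeb (blk 58, set 2) → MISS  vc=[]
2: 0xeb (blk 58, set 2) → L1-HIT  vc=[]
3: 0xbf (blk 47, set 7) → MISS  vc=[39]
4: 0xbe (blk 47, set 7) → L1-HIT  vc=[39]
5: 0x9e (blk 39, set 7) → VC-HIT  vc=[47]
6: 0xbf (blk 47, set 7) → VC-HIT  vc=[39]
7: 0x87 (blk 33, set 1) → MISS  vc=[39]
8: 0x3f (blk 15, set 7) → MISS  vc=[39, 47]
9: 0x87 (blk 33, set 1) → L1-HIT  vc=[39, 47]

OUTCOME = L1-HIT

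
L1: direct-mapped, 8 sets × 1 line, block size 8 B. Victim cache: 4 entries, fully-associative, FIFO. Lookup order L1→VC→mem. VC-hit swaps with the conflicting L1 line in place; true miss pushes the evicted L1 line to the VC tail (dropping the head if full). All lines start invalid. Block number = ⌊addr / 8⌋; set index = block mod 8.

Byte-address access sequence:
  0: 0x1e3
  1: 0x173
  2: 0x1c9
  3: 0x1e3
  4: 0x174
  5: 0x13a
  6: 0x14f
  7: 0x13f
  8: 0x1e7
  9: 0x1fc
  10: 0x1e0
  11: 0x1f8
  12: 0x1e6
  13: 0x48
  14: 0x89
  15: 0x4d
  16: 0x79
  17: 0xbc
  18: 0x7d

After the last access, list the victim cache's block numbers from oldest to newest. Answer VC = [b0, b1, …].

#0 0x1e3→b60/s4 MISS; vc=[]
#1 0x173→b46/s6 MISS; vc=[]
#2 0x1c9→b57/s1 MISS; vc=[]
#3 0x1e3→b60/s4 L1-HIT; vc=[]
#4 0x174→b46/s6 L1-HIT; vc=[]
#5 0x13a→b39/s7 MISS; vc=[]
#6 0x14f→b41/s1 MISS; vc=[57]
#7 0x13f→b39/s7 L1-HIT; vc=[57]
#8 0x1e7→b60/s4 L1-HIT; vc=[57]
#9 0x1fc→b63/s7 MISS; vc=[57,39]
#10 0x1e0→b60/s4 L1-HIT; vc=[57,39]
#11 0x1f8→b63/s7 L1-HIT; vc=[57,39]
#12 0x1e6→b60/s4 L1-HIT; vc=[57,39]
#13 0x48→b9/s1 MISS; vc=[57,39,41]
#14 0x89→b17/s1 MISS; vc=[57,39,41,9]
#15 0x4d→b9/s1 VC-HIT; vc=[57,39,41,17]
#16 0x79→b15/s7 MISS; vc=[39,41,17,63]
#17 0xbc→b23/s7 MISS; vc=[41,17,63,15]
#18 0x7d→b15/s7 VC-HIT; vc=[41,17,63,23]

VC = [41, 17, 63, 23]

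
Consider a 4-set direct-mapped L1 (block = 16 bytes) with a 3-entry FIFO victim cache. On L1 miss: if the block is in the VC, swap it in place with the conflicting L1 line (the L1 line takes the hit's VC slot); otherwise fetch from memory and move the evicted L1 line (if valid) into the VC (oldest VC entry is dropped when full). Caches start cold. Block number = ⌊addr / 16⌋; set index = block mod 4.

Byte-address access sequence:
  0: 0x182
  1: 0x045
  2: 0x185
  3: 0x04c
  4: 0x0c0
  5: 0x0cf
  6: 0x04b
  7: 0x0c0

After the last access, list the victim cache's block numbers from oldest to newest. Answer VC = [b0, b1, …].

VC = [24, 4]

0: 0x182 (blk 24, set 0) → MISS  vc=[]
1: 0x45 (blk 4, set 0) → MISS  vc=[24]
2: 0x185 (blk 24, set 0) → VC-HIT  vc=[4]
3: 0x4c (blk 4, set 0) → VC-HIT  vc=[24]
4: 0xc0 (blk 12, set 0) → MISS  vc=[24, 4]
5: 0xcf (blk 12, set 0) → L1-HIT  vc=[24, 4]
6: 0x4b (blk 4, set 0) → VC-HIT  vc=[24, 12]
7: 0xc0 (blk 12, set 0) → VC-HIT  vc=[24, 4]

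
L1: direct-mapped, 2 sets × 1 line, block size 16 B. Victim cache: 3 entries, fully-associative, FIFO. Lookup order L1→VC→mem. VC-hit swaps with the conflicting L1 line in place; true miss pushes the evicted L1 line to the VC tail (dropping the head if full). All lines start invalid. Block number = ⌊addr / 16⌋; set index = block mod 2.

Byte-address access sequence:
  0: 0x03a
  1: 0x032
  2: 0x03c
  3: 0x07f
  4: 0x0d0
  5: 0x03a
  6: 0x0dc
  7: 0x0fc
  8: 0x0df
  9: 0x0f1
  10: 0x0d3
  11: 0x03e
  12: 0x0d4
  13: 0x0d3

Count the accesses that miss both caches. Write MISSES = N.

MISSES = 4

0: 0x3a (blk 3, set 1) → MISS  vc=[]
1: 0x32 (blk 3, set 1) → L1-HIT  vc=[]
2: 0x3c (blk 3, set 1) → L1-HIT  vc=[]
3: 0x7f (blk 7, set 1) → MISS  vc=[3]
4: 0xd0 (blk 13, set 1) → MISS  vc=[3, 7]
5: 0x3a (blk 3, set 1) → VC-HIT  vc=[13, 7]
6: 0xdc (blk 13, set 1) → VC-HIT  vc=[3, 7]
7: 0xfc (blk 15, set 1) → MISS  vc=[3, 7, 13]
8: 0xdf (blk 13, set 1) → VC-HIT  vc=[3, 7, 15]
9: 0xf1 (blk 15, set 1) → VC-HIT  vc=[3, 7, 13]
10: 0xd3 (blk 13, set 1) → VC-HIT  vc=[3, 7, 15]
11: 0x3e (blk 3, set 1) → VC-HIT  vc=[13, 7, 15]
12: 0xd4 (blk 13, set 1) → VC-HIT  vc=[3, 7, 15]
13: 0xd3 (blk 13, set 1) → L1-HIT  vc=[3, 7, 15]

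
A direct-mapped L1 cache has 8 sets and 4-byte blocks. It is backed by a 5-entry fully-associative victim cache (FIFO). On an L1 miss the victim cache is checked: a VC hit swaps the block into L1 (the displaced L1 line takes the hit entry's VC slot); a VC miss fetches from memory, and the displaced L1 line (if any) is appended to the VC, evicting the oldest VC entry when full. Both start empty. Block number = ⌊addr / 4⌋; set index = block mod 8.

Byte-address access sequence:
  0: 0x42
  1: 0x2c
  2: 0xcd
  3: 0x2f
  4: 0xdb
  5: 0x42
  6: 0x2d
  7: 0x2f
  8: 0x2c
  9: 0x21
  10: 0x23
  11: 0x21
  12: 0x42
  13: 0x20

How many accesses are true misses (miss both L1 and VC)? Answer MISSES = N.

MISSES = 5

#0 0x42→b16/s0 MISS; vc=[]
#1 0x2c→b11/s3 MISS; vc=[]
#2 0xcd→b51/s3 MISS; vc=[11]
#3 0x2f→b11/s3 VC-HIT; vc=[51]
#4 0xdb→b54/s6 MISS; vc=[51]
#5 0x42→b16/s0 L1-HIT; vc=[51]
#6 0x2d→b11/s3 L1-HIT; vc=[51]
#7 0x2f→b11/s3 L1-HIT; vc=[51]
#8 0x2c→b11/s3 L1-HIT; vc=[51]
#9 0x21→b8/s0 MISS; vc=[51,16]
#10 0x23→b8/s0 L1-HIT; vc=[51,16]
#11 0x21→b8/s0 L1-HIT; vc=[51,16]
#12 0x42→b16/s0 VC-HIT; vc=[51,8]
#13 0x20→b8/s0 VC-HIT; vc=[51,16]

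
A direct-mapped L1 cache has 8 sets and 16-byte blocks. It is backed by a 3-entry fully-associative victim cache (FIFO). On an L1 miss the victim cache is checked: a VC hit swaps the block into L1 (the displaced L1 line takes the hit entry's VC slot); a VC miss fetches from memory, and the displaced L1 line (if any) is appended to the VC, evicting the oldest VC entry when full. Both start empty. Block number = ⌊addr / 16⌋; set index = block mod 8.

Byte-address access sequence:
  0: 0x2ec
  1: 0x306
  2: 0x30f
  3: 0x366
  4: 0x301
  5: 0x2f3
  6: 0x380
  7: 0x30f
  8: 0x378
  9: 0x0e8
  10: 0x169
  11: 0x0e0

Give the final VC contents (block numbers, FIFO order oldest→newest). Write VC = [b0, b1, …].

VC = [47, 54, 22]

#0 0x2ec→b46/s6 MISS; vc=[]
#1 0x306→b48/s0 MISS; vc=[]
#2 0x30f→b48/s0 L1-HIT; vc=[]
#3 0x366→b54/s6 MISS; vc=[46]
#4 0x301→b48/s0 L1-HIT; vc=[46]
#5 0x2f3→b47/s7 MISS; vc=[46]
#6 0x380→b56/s0 MISS; vc=[46,48]
#7 0x30f→b48/s0 VC-HIT; vc=[46,56]
#8 0x378→b55/s7 MISS; vc=[46,56,47]
#9 0xe8→b14/s6 MISS; vc=[56,47,54]
#10 0x169→b22/s6 MISS; vc=[47,54,14]
#11 0xe0→b14/s6 VC-HIT; vc=[47,54,22]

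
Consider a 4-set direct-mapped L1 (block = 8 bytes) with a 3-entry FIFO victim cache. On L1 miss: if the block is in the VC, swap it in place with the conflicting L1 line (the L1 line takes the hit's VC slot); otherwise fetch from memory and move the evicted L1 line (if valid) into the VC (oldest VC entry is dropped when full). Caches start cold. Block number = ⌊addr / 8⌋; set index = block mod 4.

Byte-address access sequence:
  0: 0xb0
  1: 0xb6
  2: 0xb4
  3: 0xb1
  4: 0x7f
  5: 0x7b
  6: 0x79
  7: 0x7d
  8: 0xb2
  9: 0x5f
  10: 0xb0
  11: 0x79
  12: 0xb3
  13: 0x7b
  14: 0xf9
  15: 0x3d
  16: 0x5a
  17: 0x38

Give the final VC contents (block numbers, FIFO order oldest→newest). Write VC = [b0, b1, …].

VC = [11, 15, 31]

0: 0xb0 (blk 22, set 2) → MISS  vc=[]
1: 0xb6 (blk 22, set 2) → L1-HIT  vc=[]
2: 0xb4 (blk 22, set 2) → L1-HIT  vc=[]
3: 0xb1 (blk 22, set 2) → L1-HIT  vc=[]
4: 0x7f (blk 15, set 3) → MISS  vc=[]
5: 0x7b (blk 15, set 3) → L1-HIT  vc=[]
6: 0x79 (blk 15, set 3) → L1-HIT  vc=[]
7: 0x7d (blk 15, set 3) → L1-HIT  vc=[]
8: 0xb2 (blk 22, set 2) → L1-HIT  vc=[]
9: 0x5f (blk 11, set 3) → MISS  vc=[15]
10: 0xb0 (blk 22, set 2) → L1-HIT  vc=[15]
11: 0x79 (blk 15, set 3) → VC-HIT  vc=[11]
12: 0xb3 (blk 22, set 2) → L1-HIT  vc=[11]
13: 0x7b (blk 15, set 3) → L1-HIT  vc=[11]
14: 0xf9 (blk 31, set 3) → MISS  vc=[11, 15]
15: 0x3d (blk 7, set 3) → MISS  vc=[11, 15, 31]
16: 0x5a (blk 11, set 3) → VC-HIT  vc=[7, 15, 31]
17: 0x38 (blk 7, set 3) → VC-HIT  vc=[11, 15, 31]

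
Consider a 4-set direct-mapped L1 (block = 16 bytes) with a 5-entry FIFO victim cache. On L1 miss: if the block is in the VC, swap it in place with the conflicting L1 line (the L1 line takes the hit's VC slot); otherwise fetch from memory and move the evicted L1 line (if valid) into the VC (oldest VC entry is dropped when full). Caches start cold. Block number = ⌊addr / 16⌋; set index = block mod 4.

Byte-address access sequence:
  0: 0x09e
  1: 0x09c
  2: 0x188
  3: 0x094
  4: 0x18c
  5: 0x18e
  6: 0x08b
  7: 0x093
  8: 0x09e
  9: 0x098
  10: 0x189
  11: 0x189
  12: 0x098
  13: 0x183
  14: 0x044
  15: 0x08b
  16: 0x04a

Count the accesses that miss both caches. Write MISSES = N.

0: 0x9e (blk 9, set 1) → MISS  vc=[]
1: 0x9c (blk 9, set 1) → L1-HIT  vc=[]
2: 0x188 (blk 24, set 0) → MISS  vc=[]
3: 0x94 (blk 9, set 1) → L1-HIT  vc=[]
4: 0x18c (blk 24, set 0) → L1-HIT  vc=[]
5: 0x18e (blk 24, set 0) → L1-HIT  vc=[]
6: 0x8b (blk 8, set 0) → MISS  vc=[24]
7: 0x93 (blk 9, set 1) → L1-HIT  vc=[24]
8: 0x9e (blk 9, set 1) → L1-HIT  vc=[24]
9: 0x98 (blk 9, set 1) → L1-HIT  vc=[24]
10: 0x189 (blk 24, set 0) → VC-HIT  vc=[8]
11: 0x189 (blk 24, set 0) → L1-HIT  vc=[8]
12: 0x98 (blk 9, set 1) → L1-HIT  vc=[8]
13: 0x183 (blk 24, set 0) → L1-HIT  vc=[8]
14: 0x44 (blk 4, set 0) → MISS  vc=[8, 24]
15: 0x8b (blk 8, set 0) → VC-HIT  vc=[4, 24]
16: 0x4a (blk 4, set 0) → VC-HIT  vc=[8, 24]

MISSES = 4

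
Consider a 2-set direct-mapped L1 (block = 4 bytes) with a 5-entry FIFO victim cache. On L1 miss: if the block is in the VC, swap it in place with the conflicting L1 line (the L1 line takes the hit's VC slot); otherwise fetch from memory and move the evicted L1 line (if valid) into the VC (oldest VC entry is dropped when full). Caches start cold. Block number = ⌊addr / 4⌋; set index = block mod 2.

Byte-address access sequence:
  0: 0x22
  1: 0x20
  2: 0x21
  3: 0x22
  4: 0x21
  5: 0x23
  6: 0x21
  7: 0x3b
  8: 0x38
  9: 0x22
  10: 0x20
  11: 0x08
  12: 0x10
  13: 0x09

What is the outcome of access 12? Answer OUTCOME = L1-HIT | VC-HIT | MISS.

OUTCOME = MISS

0: 0x22 (blk 8, set 0) → MISS  vc=[]
1: 0x20 (blk 8, set 0) → L1-HIT  vc=[]
2: 0x21 (blk 8, set 0) → L1-HIT  vc=[]
3: 0x22 (blk 8, set 0) → L1-HIT  vc=[]
4: 0x21 (blk 8, set 0) → L1-HIT  vc=[]
5: 0x23 (blk 8, set 0) → L1-HIT  vc=[]
6: 0x21 (blk 8, set 0) → L1-HIT  vc=[]
7: 0x3b (blk 14, set 0) → MISS  vc=[8]
8: 0x38 (blk 14, set 0) → L1-HIT  vc=[8]
9: 0x22 (blk 8, set 0) → VC-HIT  vc=[14]
10: 0x20 (blk 8, set 0) → L1-HIT  vc=[14]
11: 0x8 (blk 2, set 0) → MISS  vc=[14, 8]
12: 0x10 (blk 4, set 0) → MISS  vc=[14, 8, 2]
13: 0x9 (blk 2, set 0) → VC-HIT  vc=[14, 8, 4]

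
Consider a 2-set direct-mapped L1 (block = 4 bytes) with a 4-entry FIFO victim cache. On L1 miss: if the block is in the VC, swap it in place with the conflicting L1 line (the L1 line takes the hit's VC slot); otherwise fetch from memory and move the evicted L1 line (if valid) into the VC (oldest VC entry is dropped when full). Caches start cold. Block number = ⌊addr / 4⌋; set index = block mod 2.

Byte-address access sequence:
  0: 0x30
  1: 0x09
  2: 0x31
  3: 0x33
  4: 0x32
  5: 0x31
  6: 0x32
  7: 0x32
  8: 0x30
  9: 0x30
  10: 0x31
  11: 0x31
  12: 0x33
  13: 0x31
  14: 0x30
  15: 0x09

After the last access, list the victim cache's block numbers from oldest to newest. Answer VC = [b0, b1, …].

VC = [12]

#0 0x30→b12/s0 MISS; vc=[]
#1 0x9→b2/s0 MISS; vc=[12]
#2 0x31→b12/s0 VC-HIT; vc=[2]
#3 0x33→b12/s0 L1-HIT; vc=[2]
#4 0x32→b12/s0 L1-HIT; vc=[2]
#5 0x31→b12/s0 L1-HIT; vc=[2]
#6 0x32→b12/s0 L1-HIT; vc=[2]
#7 0x32→b12/s0 L1-HIT; vc=[2]
#8 0x30→b12/s0 L1-HIT; vc=[2]
#9 0x30→b12/s0 L1-HIT; vc=[2]
#10 0x31→b12/s0 L1-HIT; vc=[2]
#11 0x31→b12/s0 L1-HIT; vc=[2]
#12 0x33→b12/s0 L1-HIT; vc=[2]
#13 0x31→b12/s0 L1-HIT; vc=[2]
#14 0x30→b12/s0 L1-HIT; vc=[2]
#15 0x9→b2/s0 VC-HIT; vc=[12]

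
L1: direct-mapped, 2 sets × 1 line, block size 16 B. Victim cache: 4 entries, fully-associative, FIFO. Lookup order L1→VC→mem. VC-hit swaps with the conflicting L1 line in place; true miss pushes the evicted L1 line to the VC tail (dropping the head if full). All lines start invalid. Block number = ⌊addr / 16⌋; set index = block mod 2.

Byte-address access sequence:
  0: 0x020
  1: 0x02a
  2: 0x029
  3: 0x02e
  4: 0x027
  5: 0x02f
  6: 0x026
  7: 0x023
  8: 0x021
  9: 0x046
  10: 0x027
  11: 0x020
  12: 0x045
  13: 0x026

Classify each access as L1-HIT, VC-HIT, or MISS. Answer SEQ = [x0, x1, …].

  [0] addr=0x20 blk=2 s=0: MISS | VC []
  [1] addr=0x2a blk=2 s=0: L1-HIT | VC []
  [2] addr=0x29 blk=2 s=0: L1-HIT | VC []
  [3] addr=0x2e blk=2 s=0: L1-HIT | VC []
  [4] addr=0x27 blk=2 s=0: L1-HIT | VC []
  [5] addr=0x2f blk=2 s=0: L1-HIT | VC []
  [6] addr=0x26 blk=2 s=0: L1-HIT | VC []
  [7] addr=0x23 blk=2 s=0: L1-HIT | VC []
  [8] addr=0x21 blk=2 s=0: L1-HIT | VC []
  [9] addr=0x46 blk=4 s=0: MISS | VC [2]
  [10] addr=0x27 blk=2 s=0: VC-HIT | VC [4]
  [11] addr=0x20 blk=2 s=0: L1-HIT | VC [4]
  [12] addr=0x45 blk=4 s=0: VC-HIT | VC [2]
  [13] addr=0x26 blk=2 s=0: VC-HIT | VC [4]

SEQ = [MISS, L1-HIT, L1-HIT, L1-HIT, L1-HIT, L1-HIT, L1-HIT, L1-HIT, L1-HIT, MISS, VC-HIT, L1-HIT, VC-HIT, VC-HIT]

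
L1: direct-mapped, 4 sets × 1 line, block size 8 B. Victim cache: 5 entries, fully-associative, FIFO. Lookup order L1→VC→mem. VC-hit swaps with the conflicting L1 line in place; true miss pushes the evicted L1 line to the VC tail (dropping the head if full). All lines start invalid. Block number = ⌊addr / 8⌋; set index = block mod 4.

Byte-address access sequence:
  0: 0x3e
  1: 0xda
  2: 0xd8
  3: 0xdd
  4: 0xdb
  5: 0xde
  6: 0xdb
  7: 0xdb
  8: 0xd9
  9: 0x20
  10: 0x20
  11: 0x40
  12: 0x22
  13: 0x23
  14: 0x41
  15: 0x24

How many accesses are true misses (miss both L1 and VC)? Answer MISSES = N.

  [0] addr=0x3e blk=7 s=3: MISS | VC []
  [1] addr=0xda blk=27 s=3: MISS | VC [7]
  [2] addr=0xd8 blk=27 s=3: L1-HIT | VC [7]
  [3] addr=0xdd blk=27 s=3: L1-HIT | VC [7]
  [4] addr=0xdb blk=27 s=3: L1-HIT | VC [7]
  [5] addr=0xde blk=27 s=3: L1-HIT | VC [7]
  [6] addr=0xdb blk=27 s=3: L1-HIT | VC [7]
  [7] addr=0xdb blk=27 s=3: L1-HIT | VC [7]
  [8] addr=0xd9 blk=27 s=3: L1-HIT | VC [7]
  [9] addr=0x20 blk=4 s=0: MISS | VC [7]
  [10] addr=0x20 blk=4 s=0: L1-HIT | VC [7]
  [11] addr=0x40 blk=8 s=0: MISS | VC [7, 4]
  [12] addr=0x22 blk=4 s=0: VC-HIT | VC [7, 8]
  [13] addr=0x23 blk=4 s=0: L1-HIT | VC [7, 8]
  [14] addr=0x41 blk=8 s=0: VC-HIT | VC [7, 4]
  [15] addr=0x24 blk=4 s=0: VC-HIT | VC [7, 8]

MISSES = 4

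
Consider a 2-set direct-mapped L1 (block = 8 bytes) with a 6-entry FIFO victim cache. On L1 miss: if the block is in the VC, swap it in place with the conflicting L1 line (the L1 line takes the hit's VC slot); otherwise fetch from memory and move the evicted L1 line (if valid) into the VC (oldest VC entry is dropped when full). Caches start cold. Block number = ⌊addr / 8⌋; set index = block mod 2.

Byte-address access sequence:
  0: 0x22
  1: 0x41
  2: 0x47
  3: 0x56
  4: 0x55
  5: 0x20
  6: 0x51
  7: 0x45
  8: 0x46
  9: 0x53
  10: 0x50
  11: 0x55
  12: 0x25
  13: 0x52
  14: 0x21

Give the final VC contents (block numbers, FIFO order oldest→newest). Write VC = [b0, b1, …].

  [0] addr=0x22 blk=4 s=0: MISS | VC []
  [1] addr=0x41 blk=8 s=0: MISS | VC [4]
  [2] addr=0x47 blk=8 s=0: L1-HIT | VC [4]
  [3] addr=0x56 blk=10 s=0: MISS | VC [4, 8]
  [4] addr=0x55 blk=10 s=0: L1-HIT | VC [4, 8]
  [5] addr=0x20 blk=4 s=0: VC-HIT | VC [10, 8]
  [6] addr=0x51 blk=10 s=0: VC-HIT | VC [4, 8]
  [7] addr=0x45 blk=8 s=0: VC-HIT | VC [4, 10]
  [8] addr=0x46 blk=8 s=0: L1-HIT | VC [4, 10]
  [9] addr=0x53 blk=10 s=0: VC-HIT | VC [4, 8]
  [10] addr=0x50 blk=10 s=0: L1-HIT | VC [4, 8]
  [11] addr=0x55 blk=10 s=0: L1-HIT | VC [4, 8]
  [12] addr=0x25 blk=4 s=0: VC-HIT | VC [10, 8]
  [13] addr=0x52 blk=10 s=0: VC-HIT | VC [4, 8]
  [14] addr=0x21 blk=4 s=0: VC-HIT | VC [10, 8]

VC = [10, 8]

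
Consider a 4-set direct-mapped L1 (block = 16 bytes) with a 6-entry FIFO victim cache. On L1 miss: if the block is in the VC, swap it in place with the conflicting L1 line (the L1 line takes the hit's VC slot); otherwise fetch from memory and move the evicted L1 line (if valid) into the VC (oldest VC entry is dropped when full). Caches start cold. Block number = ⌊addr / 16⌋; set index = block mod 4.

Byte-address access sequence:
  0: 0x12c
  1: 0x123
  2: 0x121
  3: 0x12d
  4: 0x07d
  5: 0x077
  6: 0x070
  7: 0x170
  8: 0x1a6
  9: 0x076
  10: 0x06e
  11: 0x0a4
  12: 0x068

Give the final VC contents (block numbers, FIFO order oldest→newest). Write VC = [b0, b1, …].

VC = [23, 18, 26, 10]

  [0] addr=0x12c blk=18 s=2: MISS | VC []
  [1] addr=0x123 blk=18 s=2: L1-HIT | VC []
  [2] addr=0x121 blk=18 s=2: L1-HIT | VC []
  [3] addr=0x12d blk=18 s=2: L1-HIT | VC []
  [4] addr=0x7d blk=7 s=3: MISS | VC []
  [5] addr=0x77 blk=7 s=3: L1-HIT | VC []
  [6] addr=0x70 blk=7 s=3: L1-HIT | VC []
  [7] addr=0x170 blk=23 s=3: MISS | VC [7]
  [8] addr=0x1a6 blk=26 s=2: MISS | VC [7, 18]
  [9] addr=0x76 blk=7 s=3: VC-HIT | VC [23, 18]
  [10] addr=0x6e blk=6 s=2: MISS | VC [23, 18, 26]
  [11] addr=0xa4 blk=10 s=2: MISS | VC [23, 18, 26, 6]
  [12] addr=0x68 blk=6 s=2: VC-HIT | VC [23, 18, 26, 10]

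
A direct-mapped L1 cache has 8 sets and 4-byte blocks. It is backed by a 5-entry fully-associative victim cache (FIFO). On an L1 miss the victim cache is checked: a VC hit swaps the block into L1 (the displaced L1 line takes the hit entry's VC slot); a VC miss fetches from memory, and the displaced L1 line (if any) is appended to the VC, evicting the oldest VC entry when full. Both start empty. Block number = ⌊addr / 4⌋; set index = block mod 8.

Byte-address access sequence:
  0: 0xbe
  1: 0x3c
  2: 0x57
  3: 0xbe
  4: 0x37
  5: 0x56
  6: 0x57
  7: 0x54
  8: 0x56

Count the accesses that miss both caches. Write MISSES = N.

#0 0xbe→b47/s7 MISS; vc=[]
#1 0x3c→b15/s7 MISS; vc=[47]
#2 0x57→b21/s5 MISS; vc=[47]
#3 0xbe→b47/s7 VC-HIT; vc=[15]
#4 0x37→b13/s5 MISS; vc=[15,21]
#5 0x56→b21/s5 VC-HIT; vc=[15,13]
#6 0x57→b21/s5 L1-HIT; vc=[15,13]
#7 0x54→b21/s5 L1-HIT; vc=[15,13]
#8 0x56→b21/s5 L1-HIT; vc=[15,13]

MISSES = 4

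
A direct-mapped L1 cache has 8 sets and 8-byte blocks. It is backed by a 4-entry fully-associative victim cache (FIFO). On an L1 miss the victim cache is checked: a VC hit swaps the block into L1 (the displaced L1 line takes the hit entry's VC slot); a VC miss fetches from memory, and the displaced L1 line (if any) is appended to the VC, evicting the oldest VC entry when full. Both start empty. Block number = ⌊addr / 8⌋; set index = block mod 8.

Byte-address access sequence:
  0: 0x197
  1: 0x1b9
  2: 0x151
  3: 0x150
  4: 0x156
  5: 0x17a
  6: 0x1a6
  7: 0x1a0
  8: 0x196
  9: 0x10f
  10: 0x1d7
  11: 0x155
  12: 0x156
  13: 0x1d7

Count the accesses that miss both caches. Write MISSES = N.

MISSES = 7

  [0] addr=0x197 blk=50 s=2: MISS | VC []
  [1] addr=0x1b9 blk=55 s=7: MISS | VC []
  [2] addr=0x151 blk=42 s=2: MISS | VC [50]
  [3] addr=0x150 blk=42 s=2: L1-HIT | VC [50]
  [4] addr=0x156 blk=42 s=2: L1-HIT | VC [50]
  [5] addr=0x17a blk=47 s=7: MISS | VC [50, 55]
  [6] addr=0x1a6 blk=52 s=4: MISS | VC [50, 55]
  [7] addr=0x1a0 blk=52 s=4: L1-HIT | VC [50, 55]
  [8] addr=0x196 blk=50 s=2: VC-HIT | VC [42, 55]
  [9] addr=0x10f blk=33 s=1: MISS | VC [42, 55]
  [10] addr=0x1d7 blk=58 s=2: MISS | VC [42, 55, 50]
  [11] addr=0x155 blk=42 s=2: VC-HIT | VC [58, 55, 50]
  [12] addr=0x156 blk=42 s=2: L1-HIT | VC [58, 55, 50]
  [13] addr=0x1d7 blk=58 s=2: VC-HIT | VC [42, 55, 50]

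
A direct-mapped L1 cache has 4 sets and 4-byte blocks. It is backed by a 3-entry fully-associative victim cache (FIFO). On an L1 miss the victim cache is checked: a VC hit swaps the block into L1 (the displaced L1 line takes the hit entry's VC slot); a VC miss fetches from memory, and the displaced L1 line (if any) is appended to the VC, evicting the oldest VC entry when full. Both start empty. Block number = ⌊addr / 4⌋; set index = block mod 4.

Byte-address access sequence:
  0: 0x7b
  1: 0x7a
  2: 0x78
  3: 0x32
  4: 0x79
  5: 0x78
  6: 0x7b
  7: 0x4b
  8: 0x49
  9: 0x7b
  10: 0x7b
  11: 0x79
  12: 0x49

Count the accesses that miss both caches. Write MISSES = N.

#0 0x7b→b30/s2 MISS; vc=[]
#1 0x7a→b30/s2 L1-HIT; vc=[]
#2 0x78→b30/s2 L1-HIT; vc=[]
#3 0x32→b12/s0 MISS; vc=[]
#4 0x79→b30/s2 L1-HIT; vc=[]
#5 0x78→b30/s2 L1-HIT; vc=[]
#6 0x7b→b30/s2 L1-HIT; vc=[]
#7 0x4b→b18/s2 MISS; vc=[30]
#8 0x49→b18/s2 L1-HIT; vc=[30]
#9 0x7b→b30/s2 VC-HIT; vc=[18]
#10 0x7b→b30/s2 L1-HIT; vc=[18]
#11 0x79→b30/s2 L1-HIT; vc=[18]
#12 0x49→b18/s2 VC-HIT; vc=[30]

MISSES = 3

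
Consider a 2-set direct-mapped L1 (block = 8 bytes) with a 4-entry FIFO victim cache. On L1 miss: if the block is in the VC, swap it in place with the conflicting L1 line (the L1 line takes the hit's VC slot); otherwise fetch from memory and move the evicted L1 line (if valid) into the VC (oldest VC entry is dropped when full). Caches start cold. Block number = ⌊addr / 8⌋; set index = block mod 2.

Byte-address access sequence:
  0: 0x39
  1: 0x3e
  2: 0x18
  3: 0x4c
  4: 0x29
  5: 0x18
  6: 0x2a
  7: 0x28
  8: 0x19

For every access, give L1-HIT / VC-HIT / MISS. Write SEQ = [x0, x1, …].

#0 0x39→b7/s1 MISS; vc=[]
#1 0x3e→b7/s1 L1-HIT; vc=[]
#2 0x18→b3/s1 MISS; vc=[7]
#3 0x4c→b9/s1 MISS; vc=[7,3]
#4 0x29→b5/s1 MISS; vc=[7,3,9]
#5 0x18→b3/s1 VC-HIT; vc=[7,5,9]
#6 0x2a→b5/s1 VC-HIT; vc=[7,3,9]
#7 0x28→b5/s1 L1-HIT; vc=[7,3,9]
#8 0x19→b3/s1 VC-HIT; vc=[7,5,9]

SEQ = [MISS, L1-HIT, MISS, MISS, MISS, VC-HIT, VC-HIT, L1-HIT, VC-HIT]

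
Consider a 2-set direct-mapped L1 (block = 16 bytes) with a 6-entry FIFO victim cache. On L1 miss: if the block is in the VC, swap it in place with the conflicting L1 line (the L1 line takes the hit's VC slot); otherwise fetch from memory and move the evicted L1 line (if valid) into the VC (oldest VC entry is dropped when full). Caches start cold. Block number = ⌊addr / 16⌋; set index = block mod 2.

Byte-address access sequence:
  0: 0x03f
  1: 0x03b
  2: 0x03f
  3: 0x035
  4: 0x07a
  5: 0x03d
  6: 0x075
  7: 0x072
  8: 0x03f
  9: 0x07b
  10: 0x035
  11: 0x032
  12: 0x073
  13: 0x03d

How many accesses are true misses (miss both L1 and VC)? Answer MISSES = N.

MISSES = 2

#0 0x3f→b3/s1 MISS; vc=[]
#1 0x3b→b3/s1 L1-HIT; vc=[]
#2 0x3f→b3/s1 L1-HIT; vc=[]
#3 0x35→b3/s1 L1-HIT; vc=[]
#4 0x7a→b7/s1 MISS; vc=[3]
#5 0x3d→b3/s1 VC-HIT; vc=[7]
#6 0x75→b7/s1 VC-HIT; vc=[3]
#7 0x72→b7/s1 L1-HIT; vc=[3]
#8 0x3f→b3/s1 VC-HIT; vc=[7]
#9 0x7b→b7/s1 VC-HIT; vc=[3]
#10 0x35→b3/s1 VC-HIT; vc=[7]
#11 0x32→b3/s1 L1-HIT; vc=[7]
#12 0x73→b7/s1 VC-HIT; vc=[3]
#13 0x3d→b3/s1 VC-HIT; vc=[7]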